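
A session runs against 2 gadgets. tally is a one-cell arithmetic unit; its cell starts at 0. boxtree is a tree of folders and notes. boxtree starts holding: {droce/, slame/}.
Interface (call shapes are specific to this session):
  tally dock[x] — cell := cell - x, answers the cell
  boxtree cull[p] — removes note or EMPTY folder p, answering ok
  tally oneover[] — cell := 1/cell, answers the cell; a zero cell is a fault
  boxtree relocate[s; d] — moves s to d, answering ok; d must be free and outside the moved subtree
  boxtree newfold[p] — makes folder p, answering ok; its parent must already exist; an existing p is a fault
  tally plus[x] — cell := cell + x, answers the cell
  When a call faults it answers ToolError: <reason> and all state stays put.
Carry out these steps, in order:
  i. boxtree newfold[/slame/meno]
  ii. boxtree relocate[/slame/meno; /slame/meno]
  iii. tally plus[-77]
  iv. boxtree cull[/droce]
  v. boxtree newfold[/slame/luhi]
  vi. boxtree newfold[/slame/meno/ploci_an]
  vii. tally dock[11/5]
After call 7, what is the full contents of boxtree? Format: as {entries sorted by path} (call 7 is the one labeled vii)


Answer: {slame/, slame/luhi/, slame/meno/, slame/meno/ploci_an/}

Derivation:
# boxtree newfold(p: /slame/meno) -> ok
# boxtree relocate(s: /slame/meno, d: /slame/meno) -> ToolError: exists
# tally plus(x: -77) -> -77
# boxtree cull(p: /droce) -> ok
# boxtree newfold(p: /slame/luhi) -> ok
# boxtree newfold(p: /slame/meno/ploci_an) -> ok
# tally dock(x: 11/5) -> -396/5


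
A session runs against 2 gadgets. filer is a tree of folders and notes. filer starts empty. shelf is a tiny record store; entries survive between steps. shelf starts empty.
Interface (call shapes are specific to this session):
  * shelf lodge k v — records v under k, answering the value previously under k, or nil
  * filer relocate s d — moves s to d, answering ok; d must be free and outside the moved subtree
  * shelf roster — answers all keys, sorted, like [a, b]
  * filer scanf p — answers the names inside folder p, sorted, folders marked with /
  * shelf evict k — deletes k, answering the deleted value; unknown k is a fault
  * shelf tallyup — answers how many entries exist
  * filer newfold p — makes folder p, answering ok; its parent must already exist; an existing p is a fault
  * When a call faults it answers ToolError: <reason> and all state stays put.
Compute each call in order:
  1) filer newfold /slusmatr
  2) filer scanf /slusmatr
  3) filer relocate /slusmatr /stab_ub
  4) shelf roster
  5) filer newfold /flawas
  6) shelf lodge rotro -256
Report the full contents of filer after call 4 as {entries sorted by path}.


-> filer newfold(p→/slusmatr)
<- ok
-> filer scanf(p→/slusmatr)
<- []
-> filer relocate(s→/slusmatr, d→/stab_ub)
<- ok
-> shelf roster()
<- []
-> filer newfold(p→/flawas)
<- ok
-> shelf lodge(k→rotro, v→-256)
<- nil

Answer: {stab_ub/}


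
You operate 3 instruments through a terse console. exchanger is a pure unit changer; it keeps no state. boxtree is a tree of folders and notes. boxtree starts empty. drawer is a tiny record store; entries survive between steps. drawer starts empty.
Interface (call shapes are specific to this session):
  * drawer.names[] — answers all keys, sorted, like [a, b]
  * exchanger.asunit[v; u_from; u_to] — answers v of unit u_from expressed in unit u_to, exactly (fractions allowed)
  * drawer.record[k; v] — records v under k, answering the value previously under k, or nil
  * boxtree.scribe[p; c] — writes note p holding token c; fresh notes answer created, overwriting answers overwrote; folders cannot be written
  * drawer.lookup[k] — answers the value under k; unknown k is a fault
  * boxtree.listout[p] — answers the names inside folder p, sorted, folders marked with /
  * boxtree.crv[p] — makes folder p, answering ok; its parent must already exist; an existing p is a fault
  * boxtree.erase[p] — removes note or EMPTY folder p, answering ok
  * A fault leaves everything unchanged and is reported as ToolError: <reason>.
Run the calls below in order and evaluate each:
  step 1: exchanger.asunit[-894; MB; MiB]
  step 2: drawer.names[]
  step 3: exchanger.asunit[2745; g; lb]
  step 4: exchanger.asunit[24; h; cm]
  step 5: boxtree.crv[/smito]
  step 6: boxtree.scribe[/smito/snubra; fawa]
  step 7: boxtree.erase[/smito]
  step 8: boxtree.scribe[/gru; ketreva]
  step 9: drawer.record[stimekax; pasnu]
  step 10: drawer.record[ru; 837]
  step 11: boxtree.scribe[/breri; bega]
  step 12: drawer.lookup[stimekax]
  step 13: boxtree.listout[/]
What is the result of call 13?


-- asunit(-894, MB, MiB) => -6984375/8192
-- names() => []
-- asunit(2745, g, lb) => 274500000/45359237
-- asunit(24, h, cm) => ToolError: incompatible units
-- crv(/smito) => ok
-- scribe(/smito/snubra, fawa) => created
-- erase(/smito) => ToolError: not empty
-- scribe(/gru, ketreva) => created
-- record(stimekax, pasnu) => nil
-- record(ru, 837) => nil
-- scribe(/breri, bega) => created
-- lookup(stimekax) => pasnu
-- listout(/) => [breri, gru, smito/]

Answer: [breri, gru, smito/]


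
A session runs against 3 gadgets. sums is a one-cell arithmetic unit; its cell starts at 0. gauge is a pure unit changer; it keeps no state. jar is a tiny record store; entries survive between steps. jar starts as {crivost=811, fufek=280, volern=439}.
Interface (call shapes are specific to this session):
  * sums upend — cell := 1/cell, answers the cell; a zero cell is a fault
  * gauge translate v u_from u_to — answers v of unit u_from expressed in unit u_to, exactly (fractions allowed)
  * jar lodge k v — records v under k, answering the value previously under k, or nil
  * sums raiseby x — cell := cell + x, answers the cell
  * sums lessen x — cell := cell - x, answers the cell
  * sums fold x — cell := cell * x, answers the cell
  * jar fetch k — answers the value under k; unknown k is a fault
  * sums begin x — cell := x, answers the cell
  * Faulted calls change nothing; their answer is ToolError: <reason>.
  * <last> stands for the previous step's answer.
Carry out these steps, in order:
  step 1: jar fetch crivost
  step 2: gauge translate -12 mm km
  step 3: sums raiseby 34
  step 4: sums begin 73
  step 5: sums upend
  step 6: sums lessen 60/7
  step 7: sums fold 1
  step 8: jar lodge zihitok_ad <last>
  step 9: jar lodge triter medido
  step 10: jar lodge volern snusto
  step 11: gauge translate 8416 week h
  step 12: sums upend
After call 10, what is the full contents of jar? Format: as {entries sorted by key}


;; 1. jar fetch(k='crivost') -> 811
;; 2. gauge translate(v='-12', u_from='mm', u_to='km') -> -3/250000
;; 3. sums raiseby(x='34') -> 34
;; 4. sums begin(x='73') -> 73
;; 5. sums upend() -> 1/73
;; 6. sums lessen(x='60/7') -> -4373/511
;; 7. sums fold(x='1') -> -4373/511
;; 8. jar lodge(k='zihitok_ad', v='<last>') -> nil
;; 9. jar lodge(k='triter', v='medido') -> nil
;; 10. jar lodge(k='volern', v='snusto') -> 439
;; 11. gauge translate(v='8416', u_from='week', u_to='h') -> 1413888
;; 12. sums upend() -> -511/4373

Answer: {crivost=811, fufek=280, triter=medido, volern=snusto, zihitok_ad=-4373/511}


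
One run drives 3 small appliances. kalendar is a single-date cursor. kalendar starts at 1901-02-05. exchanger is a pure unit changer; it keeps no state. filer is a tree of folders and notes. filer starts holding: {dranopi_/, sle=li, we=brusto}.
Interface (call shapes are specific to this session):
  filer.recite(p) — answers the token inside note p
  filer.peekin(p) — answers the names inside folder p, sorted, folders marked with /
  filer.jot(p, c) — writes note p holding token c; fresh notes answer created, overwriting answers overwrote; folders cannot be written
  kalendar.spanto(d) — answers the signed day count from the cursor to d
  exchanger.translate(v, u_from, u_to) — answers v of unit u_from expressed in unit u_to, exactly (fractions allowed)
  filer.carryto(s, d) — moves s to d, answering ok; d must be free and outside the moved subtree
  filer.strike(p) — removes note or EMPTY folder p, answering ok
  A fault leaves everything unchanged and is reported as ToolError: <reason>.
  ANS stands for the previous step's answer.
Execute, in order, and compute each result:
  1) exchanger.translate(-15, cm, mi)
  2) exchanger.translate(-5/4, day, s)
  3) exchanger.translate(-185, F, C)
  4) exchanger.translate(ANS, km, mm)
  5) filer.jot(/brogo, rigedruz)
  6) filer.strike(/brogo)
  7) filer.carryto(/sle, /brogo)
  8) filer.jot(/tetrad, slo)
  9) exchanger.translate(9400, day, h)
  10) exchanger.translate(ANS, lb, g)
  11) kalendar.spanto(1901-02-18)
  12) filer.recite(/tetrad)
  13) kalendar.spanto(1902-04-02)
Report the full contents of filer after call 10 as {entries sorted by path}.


Answer: {brogo=li, dranopi_/, tetrad=slo, we=brusto}

Derivation:
# 1. translate(v→-15, u_from→cm, u_to→mi) -> -25/268224
# 2. translate(v→-5/4, u_from→day, u_to→s) -> -108000
# 3. translate(v→-185, u_from→F, u_to→C) -> -1085/9
# 4. translate(v→ANS, u_from→km, u_to→mm) -> -1085000000/9
# 5. jot(p→/brogo, c→rigedruz) -> created
# 6. strike(p→/brogo) -> ok
# 7. carryto(s→/sle, d→/brogo) -> ok
# 8. jot(p→/tetrad, c→slo) -> created
# 9. translate(v→9400, u_from→day, u_to→h) -> 225600
# 10. translate(v→ANS, u_from→lb, u_to→g) -> 12791304834/125
# 11. spanto(d→1901-02-18) -> 13
# 12. recite(p→/tetrad) -> slo
# 13. spanto(d→1902-04-02) -> 421


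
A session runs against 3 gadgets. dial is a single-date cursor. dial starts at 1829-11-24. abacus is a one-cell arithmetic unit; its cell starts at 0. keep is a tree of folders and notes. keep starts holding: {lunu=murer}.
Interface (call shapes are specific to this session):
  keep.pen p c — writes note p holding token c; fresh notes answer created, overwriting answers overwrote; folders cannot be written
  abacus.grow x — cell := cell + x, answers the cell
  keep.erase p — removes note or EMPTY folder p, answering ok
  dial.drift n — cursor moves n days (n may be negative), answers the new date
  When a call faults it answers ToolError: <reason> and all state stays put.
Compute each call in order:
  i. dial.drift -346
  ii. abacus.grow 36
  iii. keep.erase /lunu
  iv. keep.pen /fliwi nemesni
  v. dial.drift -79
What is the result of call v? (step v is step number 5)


>> dial.drift(n: -346)
<< 1828-12-13
>> abacus.grow(x: 36)
<< 36
>> keep.erase(p: /lunu)
<< ok
>> keep.pen(p: /fliwi, c: nemesni)
<< created
>> dial.drift(n: -79)
<< 1828-09-25

Answer: 1828-09-25


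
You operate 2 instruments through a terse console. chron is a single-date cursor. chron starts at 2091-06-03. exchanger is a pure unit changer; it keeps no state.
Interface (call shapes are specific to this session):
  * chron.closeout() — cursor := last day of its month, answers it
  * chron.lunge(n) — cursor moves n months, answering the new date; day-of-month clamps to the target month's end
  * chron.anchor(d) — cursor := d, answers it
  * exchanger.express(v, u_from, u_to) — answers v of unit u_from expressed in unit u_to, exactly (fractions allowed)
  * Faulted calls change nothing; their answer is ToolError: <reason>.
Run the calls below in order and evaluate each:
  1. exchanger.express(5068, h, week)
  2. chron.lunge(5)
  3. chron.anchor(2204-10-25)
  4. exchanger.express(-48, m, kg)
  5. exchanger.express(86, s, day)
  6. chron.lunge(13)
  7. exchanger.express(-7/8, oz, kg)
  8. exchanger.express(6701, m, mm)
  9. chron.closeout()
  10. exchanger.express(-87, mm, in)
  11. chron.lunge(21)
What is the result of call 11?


Calling express(5068, h, week), yielding 181/6.
Then lunge(5), → 2091-11-03.
I try anchor(2204-10-25), and get 2204-10-25.
Calling express(-48, m, kg), yielding ToolError: incompatible units.
I try express(86, s, day), and get 43/43200.
I try lunge(13), and get 2205-11-25.
I run express(-7/8, oz, kg), and see -317514659/12800000000.
I run express(6701, m, mm), → 6701000.
I invoke closeout(), yielding 2205-11-30.
I use express(-87, mm, in), yielding -435/127.
I call lunge(21), which returns 2207-08-30.

Answer: 2207-08-30


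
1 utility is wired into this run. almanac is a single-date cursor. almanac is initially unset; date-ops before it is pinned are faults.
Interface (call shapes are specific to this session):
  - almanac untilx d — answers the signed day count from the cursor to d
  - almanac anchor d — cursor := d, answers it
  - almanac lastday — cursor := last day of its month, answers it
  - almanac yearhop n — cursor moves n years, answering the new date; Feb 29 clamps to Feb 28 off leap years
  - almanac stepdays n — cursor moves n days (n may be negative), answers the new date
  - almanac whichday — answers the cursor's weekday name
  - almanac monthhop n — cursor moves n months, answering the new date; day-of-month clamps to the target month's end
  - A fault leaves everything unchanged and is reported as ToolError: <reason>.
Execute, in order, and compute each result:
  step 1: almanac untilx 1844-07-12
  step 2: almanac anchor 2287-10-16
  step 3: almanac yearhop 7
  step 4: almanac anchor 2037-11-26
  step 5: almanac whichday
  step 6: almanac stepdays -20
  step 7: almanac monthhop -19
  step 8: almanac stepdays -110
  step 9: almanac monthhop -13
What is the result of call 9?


% 1. almanac untilx(d: 1844-07-12) == ToolError: no date set
% 2. almanac anchor(d: 2287-10-16) == 2287-10-16
% 3. almanac yearhop(n: 7) == 2294-10-16
% 4. almanac anchor(d: 2037-11-26) == 2037-11-26
% 5. almanac whichday() == Thursday
% 6. almanac stepdays(n: -20) == 2037-11-06
% 7. almanac monthhop(n: -19) == 2036-04-06
% 8. almanac stepdays(n: -110) == 2035-12-18
% 9. almanac monthhop(n: -13) == 2034-11-18

Answer: 2034-11-18


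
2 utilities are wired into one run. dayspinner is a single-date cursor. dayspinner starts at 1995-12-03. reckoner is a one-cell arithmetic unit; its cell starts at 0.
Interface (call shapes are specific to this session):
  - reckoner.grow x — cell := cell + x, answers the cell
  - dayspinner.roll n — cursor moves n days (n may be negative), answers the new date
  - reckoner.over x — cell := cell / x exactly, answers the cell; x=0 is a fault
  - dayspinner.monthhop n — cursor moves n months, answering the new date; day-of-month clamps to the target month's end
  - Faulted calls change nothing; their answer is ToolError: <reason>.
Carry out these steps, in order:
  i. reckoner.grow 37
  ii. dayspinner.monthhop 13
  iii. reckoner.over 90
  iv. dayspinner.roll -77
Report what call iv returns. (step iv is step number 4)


Answer: 1996-10-18

Derivation:
% grow 37
= 37
% monthhop 13
= 1997-01-03
% over 90
= 37/90
% roll -77
= 1996-10-18


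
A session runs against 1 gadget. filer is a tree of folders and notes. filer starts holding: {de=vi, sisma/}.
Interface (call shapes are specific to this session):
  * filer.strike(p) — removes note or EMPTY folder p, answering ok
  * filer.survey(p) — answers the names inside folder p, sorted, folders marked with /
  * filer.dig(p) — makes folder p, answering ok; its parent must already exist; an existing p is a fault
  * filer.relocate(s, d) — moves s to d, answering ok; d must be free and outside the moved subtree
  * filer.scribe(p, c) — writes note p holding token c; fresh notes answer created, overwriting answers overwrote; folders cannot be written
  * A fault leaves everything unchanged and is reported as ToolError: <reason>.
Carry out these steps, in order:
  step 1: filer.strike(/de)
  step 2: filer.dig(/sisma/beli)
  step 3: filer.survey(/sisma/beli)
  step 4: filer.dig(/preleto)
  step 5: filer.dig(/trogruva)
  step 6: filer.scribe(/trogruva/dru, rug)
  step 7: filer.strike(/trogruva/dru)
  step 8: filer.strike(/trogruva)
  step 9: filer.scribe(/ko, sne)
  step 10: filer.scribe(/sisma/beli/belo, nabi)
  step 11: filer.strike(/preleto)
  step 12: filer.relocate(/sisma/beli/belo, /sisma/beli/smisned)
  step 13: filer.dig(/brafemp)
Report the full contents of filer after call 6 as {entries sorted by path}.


I run filer.strike passing p: /de, → ok.
Using filer.dig passing p: /sisma/beli, yielding ok.
I invoke filer.survey passing p: /sisma/beli, and observe [].
I call filer.dig passing p: /preleto: ok.
I call filer.dig passing p: /trogruva, — result: ok.
Now I run filer.scribe passing p: /trogruva/dru, c: rug, and get created.
Invoking filer.strike passing p: /trogruva/dru, and get ok.
I run filer.strike passing p: /trogruva: ok.
Invoking filer.scribe passing p: /ko, c: sne, which returns created.
Calling filer.scribe passing p: /sisma/beli/belo, c: nabi, — result: created.
Next I call filer.strike passing p: /preleto, and see ok.
I call filer.relocate passing s: /sisma/beli/belo, d: /sisma/beli/smisned, and get ok.
Next I call filer.dig passing p: /brafemp, and get ok.

Answer: {preleto/, sisma/, sisma/beli/, trogruva/, trogruva/dru=rug}


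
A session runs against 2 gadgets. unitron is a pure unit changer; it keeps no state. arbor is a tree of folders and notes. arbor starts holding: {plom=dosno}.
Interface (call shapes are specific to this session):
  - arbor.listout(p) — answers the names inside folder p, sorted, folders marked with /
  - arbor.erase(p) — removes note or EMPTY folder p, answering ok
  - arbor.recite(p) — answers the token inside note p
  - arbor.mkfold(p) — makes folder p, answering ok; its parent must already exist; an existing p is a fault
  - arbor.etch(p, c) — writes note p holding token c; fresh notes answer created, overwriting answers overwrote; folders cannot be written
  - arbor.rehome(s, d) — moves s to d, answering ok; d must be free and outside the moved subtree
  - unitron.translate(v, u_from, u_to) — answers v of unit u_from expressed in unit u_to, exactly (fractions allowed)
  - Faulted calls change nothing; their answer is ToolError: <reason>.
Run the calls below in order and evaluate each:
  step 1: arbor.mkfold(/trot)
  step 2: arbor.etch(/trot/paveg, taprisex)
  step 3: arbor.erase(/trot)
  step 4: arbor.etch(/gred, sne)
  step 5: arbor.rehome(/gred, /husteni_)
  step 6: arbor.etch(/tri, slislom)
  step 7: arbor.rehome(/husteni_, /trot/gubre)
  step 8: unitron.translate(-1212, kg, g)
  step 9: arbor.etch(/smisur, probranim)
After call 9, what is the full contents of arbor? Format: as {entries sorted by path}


Calling arbor.mkfold passing p=/trot, and get ok.
I call arbor.etch passing p=/trot/paveg, c=taprisex, — result: created.
Now I run arbor.erase passing p=/trot, and get ToolError: not empty.
Next I call arbor.etch passing p=/gred, c=sne, and get created.
I use arbor.rehome passing s=/gred, d=/husteni_, and observe ok.
I invoke arbor.etch passing p=/tri, c=slislom, and get created.
I try arbor.rehome passing s=/husteni_, d=/trot/gubre, — result: ok.
Then unitron.translate passing v=-1212, u_from=kg, u_to=g, and see -1212000.
I run arbor.etch passing p=/smisur, c=probranim, and observe created.

Answer: {plom=dosno, smisur=probranim, tri=slislom, trot/, trot/gubre=sne, trot/paveg=taprisex}


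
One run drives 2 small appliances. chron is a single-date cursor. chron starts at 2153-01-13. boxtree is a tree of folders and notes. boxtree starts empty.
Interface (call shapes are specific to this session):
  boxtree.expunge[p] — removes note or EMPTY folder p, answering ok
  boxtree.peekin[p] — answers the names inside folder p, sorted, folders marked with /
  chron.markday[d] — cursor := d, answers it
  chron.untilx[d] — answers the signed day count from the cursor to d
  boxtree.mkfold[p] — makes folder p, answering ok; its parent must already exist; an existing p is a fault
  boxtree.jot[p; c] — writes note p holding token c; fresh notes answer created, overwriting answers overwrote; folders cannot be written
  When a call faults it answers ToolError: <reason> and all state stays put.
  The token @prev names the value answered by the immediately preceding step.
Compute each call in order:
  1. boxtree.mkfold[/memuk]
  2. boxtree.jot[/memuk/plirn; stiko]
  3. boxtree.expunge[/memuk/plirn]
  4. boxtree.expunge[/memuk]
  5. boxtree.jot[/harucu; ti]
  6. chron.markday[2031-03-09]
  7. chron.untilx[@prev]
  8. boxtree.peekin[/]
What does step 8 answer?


→ mkfold(p='/memuk')
← ok
→ jot(p='/memuk/plirn', c='stiko')
← created
→ expunge(p='/memuk/plirn')
← ok
→ expunge(p='/memuk')
← ok
→ jot(p='/harucu', c='ti')
← created
→ markday(d='2031-03-09')
← 2031-03-09
→ untilx(d='@prev')
← 0
→ peekin(p='/')
← [harucu]

Answer: [harucu]


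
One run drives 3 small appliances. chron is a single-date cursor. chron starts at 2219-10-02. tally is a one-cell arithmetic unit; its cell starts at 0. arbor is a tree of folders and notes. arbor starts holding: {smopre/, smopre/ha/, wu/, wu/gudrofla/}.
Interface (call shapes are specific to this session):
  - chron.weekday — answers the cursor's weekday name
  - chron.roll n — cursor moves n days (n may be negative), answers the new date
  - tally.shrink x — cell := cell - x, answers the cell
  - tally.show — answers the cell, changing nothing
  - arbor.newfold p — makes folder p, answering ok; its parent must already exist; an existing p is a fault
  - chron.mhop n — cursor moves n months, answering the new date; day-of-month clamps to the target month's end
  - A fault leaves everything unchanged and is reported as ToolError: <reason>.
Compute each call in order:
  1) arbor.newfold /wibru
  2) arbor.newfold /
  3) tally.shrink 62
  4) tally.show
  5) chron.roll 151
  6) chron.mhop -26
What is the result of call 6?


Answer: 2218-01-01

Derivation:
% arbor.newfold p=/wibru
:: ok
% arbor.newfold p=/
:: ToolError: exists
% tally.shrink x=62
:: -62
% tally.show
:: -62
% chron.roll n=151
:: 2220-03-01
% chron.mhop n=-26
:: 2218-01-01


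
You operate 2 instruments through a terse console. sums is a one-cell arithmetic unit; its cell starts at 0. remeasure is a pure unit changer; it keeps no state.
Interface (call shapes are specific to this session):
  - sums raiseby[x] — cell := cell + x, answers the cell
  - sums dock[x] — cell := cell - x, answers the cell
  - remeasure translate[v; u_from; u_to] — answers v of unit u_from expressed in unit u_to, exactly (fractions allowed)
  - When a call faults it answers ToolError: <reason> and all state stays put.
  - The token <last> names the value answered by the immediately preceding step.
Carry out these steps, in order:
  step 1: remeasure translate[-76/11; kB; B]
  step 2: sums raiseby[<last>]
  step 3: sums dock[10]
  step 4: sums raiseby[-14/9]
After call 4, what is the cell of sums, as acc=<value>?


·→ remeasure translate(v→-76/11, u_from→kB, u_to→B)
·← -76000/11
·→ sums raiseby(x→<last>)
·← -76000/11
·→ sums dock(x→10)
·← -76110/11
·→ sums raiseby(x→-14/9)
·← -685144/99

Answer: acc=-685144/99


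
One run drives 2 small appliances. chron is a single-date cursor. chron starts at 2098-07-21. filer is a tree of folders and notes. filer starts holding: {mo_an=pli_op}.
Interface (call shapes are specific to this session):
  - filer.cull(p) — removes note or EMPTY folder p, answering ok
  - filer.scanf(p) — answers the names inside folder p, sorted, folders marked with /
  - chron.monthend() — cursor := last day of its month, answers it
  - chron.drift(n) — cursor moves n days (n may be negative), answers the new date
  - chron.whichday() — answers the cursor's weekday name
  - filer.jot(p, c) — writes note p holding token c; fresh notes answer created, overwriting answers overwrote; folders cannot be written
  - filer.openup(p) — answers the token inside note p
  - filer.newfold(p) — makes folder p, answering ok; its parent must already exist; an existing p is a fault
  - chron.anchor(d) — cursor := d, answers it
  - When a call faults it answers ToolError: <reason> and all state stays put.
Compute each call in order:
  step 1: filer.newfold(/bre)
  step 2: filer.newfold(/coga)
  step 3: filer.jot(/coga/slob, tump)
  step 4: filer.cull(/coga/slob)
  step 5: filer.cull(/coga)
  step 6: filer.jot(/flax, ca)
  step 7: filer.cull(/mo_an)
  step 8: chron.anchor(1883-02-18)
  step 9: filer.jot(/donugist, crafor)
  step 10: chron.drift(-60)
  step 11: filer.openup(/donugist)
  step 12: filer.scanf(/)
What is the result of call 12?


$ newfold p: /bre
  ok
$ newfold p: /coga
  ok
$ jot p: /coga/slob c: tump
  created
$ cull p: /coga/slob
  ok
$ cull p: /coga
  ok
$ jot p: /flax c: ca
  created
$ cull p: /mo_an
  ok
$ anchor d: 1883-02-18
  1883-02-18
$ jot p: /donugist c: crafor
  created
$ drift n: -60
  1882-12-20
$ openup p: /donugist
  crafor
$ scanf p: /
  [bre/, donugist, flax]

Answer: [bre/, donugist, flax]


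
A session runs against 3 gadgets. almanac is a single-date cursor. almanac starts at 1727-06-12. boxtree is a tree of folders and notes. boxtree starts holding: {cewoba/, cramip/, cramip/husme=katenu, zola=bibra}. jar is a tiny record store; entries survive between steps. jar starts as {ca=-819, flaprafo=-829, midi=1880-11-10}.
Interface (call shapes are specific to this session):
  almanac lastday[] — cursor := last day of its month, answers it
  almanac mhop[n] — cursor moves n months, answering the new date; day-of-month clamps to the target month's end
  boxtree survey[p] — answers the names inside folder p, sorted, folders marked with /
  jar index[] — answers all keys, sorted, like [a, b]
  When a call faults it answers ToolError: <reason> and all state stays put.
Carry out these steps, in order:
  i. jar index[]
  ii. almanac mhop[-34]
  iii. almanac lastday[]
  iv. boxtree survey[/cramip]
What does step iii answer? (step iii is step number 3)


Step: jar index[]
Result: [ca, flaprafo, midi]
Step: almanac mhop[n→-34]
Result: 1724-08-12
Step: almanac lastday[]
Result: 1724-08-31
Step: boxtree survey[p→/cramip]
Result: [husme]

Answer: 1724-08-31


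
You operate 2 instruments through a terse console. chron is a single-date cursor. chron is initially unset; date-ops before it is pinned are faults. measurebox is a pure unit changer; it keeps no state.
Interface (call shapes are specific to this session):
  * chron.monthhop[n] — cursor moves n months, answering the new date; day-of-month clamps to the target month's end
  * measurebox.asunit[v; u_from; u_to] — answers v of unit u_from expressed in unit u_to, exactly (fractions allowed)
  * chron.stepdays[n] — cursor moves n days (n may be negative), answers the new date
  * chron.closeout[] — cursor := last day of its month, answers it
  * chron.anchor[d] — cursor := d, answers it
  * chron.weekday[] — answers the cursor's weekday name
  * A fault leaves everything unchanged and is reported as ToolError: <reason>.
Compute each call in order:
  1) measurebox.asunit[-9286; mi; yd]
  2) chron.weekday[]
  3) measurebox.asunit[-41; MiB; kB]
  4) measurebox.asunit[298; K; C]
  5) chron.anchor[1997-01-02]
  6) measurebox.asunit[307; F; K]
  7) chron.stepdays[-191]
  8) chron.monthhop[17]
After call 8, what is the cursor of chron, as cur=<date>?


Answer: cur=1997-11-25

Derivation:
·→ measurebox.asunit(v→-9286, u_from→mi, u_to→yd)
·← -16343360
·→ chron.weekday()
·← ToolError: no date set
·→ measurebox.asunit(v→-41, u_from→MiB, u_to→kB)
·← -5373952/125
·→ measurebox.asunit(v→298, u_from→K, u_to→C)
·← 497/20
·→ chron.anchor(d→1997-01-02)
·← 1997-01-02
·→ measurebox.asunit(v→307, u_from→F, u_to→K)
·← 76667/180
·→ chron.stepdays(n→-191)
·← 1996-06-25
·→ chron.monthhop(n→17)
·← 1997-11-25


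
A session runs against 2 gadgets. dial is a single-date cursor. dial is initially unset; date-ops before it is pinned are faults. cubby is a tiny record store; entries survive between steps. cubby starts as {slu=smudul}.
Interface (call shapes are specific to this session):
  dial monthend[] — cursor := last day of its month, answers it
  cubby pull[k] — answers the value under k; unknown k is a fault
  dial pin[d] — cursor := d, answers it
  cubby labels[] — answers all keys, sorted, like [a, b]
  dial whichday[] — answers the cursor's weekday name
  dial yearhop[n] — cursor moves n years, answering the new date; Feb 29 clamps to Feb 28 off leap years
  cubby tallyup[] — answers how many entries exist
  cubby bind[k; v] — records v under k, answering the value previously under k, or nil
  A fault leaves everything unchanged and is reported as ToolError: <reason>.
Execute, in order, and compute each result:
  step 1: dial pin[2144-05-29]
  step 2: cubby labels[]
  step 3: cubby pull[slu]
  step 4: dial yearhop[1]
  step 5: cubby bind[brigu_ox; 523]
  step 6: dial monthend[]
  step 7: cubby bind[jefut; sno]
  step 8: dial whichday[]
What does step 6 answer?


Answer: 2145-05-31

Derivation:
CALL dial pin[d=2144-05-29]
RET  2144-05-29
CALL cubby labels[]
RET  [slu]
CALL cubby pull[k=slu]
RET  smudul
CALL dial yearhop[n=1]
RET  2145-05-29
CALL cubby bind[k=brigu_ox; v=523]
RET  nil
CALL dial monthend[]
RET  2145-05-31
CALL cubby bind[k=jefut; v=sno]
RET  nil
CALL dial whichday[]
RET  Monday


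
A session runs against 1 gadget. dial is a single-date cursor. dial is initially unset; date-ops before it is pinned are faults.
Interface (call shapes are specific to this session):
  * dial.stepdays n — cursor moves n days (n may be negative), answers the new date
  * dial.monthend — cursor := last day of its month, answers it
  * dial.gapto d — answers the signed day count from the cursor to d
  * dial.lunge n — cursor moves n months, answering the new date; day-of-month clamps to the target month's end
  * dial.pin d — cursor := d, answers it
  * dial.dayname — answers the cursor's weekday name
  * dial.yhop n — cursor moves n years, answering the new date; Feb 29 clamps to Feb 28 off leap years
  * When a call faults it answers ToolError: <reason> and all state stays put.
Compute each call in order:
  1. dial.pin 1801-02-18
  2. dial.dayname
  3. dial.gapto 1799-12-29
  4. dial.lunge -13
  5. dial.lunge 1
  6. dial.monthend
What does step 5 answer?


==> dial.pin(d→1801-02-18)
<== 1801-02-18
==> dial.dayname()
<== Wednesday
==> dial.gapto(d→1799-12-29)
<== -416
==> dial.lunge(n→-13)
<== 1800-01-18
==> dial.lunge(n→1)
<== 1800-02-18
==> dial.monthend()
<== 1800-02-28

Answer: 1800-02-18


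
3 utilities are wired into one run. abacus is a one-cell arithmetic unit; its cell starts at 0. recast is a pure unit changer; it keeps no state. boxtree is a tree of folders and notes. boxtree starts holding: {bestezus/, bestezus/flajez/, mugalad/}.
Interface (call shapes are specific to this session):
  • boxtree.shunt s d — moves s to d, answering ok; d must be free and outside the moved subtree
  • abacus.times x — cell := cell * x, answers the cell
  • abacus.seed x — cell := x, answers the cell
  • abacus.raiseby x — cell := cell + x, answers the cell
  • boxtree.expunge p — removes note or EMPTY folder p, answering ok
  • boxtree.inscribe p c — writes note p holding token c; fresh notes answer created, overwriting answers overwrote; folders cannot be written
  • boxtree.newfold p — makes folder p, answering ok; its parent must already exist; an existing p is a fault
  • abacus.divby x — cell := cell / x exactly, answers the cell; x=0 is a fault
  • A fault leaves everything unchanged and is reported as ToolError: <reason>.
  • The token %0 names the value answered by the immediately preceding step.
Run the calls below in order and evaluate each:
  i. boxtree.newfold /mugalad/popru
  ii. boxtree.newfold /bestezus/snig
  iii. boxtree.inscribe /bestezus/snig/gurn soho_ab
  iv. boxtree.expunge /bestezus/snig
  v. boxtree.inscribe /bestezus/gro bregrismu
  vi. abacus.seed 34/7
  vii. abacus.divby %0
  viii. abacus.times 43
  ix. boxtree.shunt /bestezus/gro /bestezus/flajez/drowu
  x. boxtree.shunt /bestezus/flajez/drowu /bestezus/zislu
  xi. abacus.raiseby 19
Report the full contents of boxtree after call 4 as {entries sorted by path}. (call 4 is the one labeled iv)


CALL boxtree.newfold[/mugalad/popru]
RET  ok
CALL boxtree.newfold[/bestezus/snig]
RET  ok
CALL boxtree.inscribe[/bestezus/snig/gurn; soho_ab]
RET  created
CALL boxtree.expunge[/bestezus/snig]
RET  ToolError: not empty
CALL boxtree.inscribe[/bestezus/gro; bregrismu]
RET  created
CALL abacus.seed[34/7]
RET  34/7
CALL abacus.divby[%0]
RET  1
CALL abacus.times[43]
RET  43
CALL boxtree.shunt[/bestezus/gro; /bestezus/flajez/drowu]
RET  ok
CALL boxtree.shunt[/bestezus/flajez/drowu; /bestezus/zislu]
RET  ok
CALL abacus.raiseby[19]
RET  62

Answer: {bestezus/, bestezus/flajez/, bestezus/snig/, bestezus/snig/gurn=soho_ab, mugalad/, mugalad/popru/}


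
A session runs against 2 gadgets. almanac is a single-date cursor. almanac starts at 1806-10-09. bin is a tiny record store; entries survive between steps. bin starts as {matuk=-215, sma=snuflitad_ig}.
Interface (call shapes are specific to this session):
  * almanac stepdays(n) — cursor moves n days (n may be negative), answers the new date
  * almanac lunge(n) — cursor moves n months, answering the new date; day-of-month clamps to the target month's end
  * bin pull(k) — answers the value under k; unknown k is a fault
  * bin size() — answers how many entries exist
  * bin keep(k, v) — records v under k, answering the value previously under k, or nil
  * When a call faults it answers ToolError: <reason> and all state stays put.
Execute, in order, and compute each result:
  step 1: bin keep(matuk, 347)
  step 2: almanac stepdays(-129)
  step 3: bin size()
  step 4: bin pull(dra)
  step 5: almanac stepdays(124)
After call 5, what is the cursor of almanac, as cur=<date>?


> bin keep matuk 347
:: -215
> almanac stepdays -129
:: 1806-06-02
> bin size
:: 2
> bin pull dra
:: ToolError: no such key dra
> almanac stepdays 124
:: 1806-10-04

Answer: cur=1806-10-04


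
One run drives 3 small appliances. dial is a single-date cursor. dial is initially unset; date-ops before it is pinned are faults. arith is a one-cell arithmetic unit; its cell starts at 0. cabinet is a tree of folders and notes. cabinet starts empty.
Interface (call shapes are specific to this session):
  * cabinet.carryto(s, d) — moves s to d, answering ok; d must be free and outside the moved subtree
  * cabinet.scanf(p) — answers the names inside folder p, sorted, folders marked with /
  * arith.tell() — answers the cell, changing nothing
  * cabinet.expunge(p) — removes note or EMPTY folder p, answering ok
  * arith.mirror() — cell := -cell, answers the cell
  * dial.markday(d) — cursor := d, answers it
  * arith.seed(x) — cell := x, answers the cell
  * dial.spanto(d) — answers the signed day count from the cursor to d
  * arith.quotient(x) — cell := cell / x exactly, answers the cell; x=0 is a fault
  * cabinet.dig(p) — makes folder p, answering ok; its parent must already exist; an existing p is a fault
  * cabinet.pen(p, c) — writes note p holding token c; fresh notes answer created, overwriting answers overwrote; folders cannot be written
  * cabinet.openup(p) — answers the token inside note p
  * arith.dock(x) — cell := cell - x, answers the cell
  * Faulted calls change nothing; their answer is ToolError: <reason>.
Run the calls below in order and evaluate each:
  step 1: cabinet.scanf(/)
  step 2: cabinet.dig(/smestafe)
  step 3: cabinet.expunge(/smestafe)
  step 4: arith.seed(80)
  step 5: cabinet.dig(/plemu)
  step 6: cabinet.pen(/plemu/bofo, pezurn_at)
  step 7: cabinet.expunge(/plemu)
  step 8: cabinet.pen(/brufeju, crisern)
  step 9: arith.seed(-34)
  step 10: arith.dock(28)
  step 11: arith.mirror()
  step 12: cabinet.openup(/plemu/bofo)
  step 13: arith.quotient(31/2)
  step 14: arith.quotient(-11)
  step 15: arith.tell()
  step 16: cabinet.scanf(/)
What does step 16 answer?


Answer: [brufeju, plemu/]

Derivation:
I try cabinet.scanf passing p='/': [].
Next I call cabinet.dig passing p='/smestafe', which returns ok.
I try cabinet.expunge passing p='/smestafe', → ok.
Calling arith.seed passing x='80': 80.
I call cabinet.dig passing p='/plemu': ok.
Next I call cabinet.pen passing p='/plemu/bofo', c='pezurn_at': created.
Now I run cabinet.expunge passing p='/plemu', → ToolError: not empty.
I try cabinet.pen passing p='/brufeju', c='crisern', yielding created.
Next I call arith.seed passing x='-34', and see -34.
Now I run arith.dock passing x='28', and get -62.
Calling arith.mirror(), yielding 62.
I try cabinet.openup passing p='/plemu/bofo', — result: pezurn_at.
Using arith.quotient passing x='31/2', and observe 4.
I try arith.quotient passing x='-11', yielding -4/11.
I use arith.tell, → -4/11.
Invoking cabinet.scanf passing p='/', which returns [brufeju, plemu/].


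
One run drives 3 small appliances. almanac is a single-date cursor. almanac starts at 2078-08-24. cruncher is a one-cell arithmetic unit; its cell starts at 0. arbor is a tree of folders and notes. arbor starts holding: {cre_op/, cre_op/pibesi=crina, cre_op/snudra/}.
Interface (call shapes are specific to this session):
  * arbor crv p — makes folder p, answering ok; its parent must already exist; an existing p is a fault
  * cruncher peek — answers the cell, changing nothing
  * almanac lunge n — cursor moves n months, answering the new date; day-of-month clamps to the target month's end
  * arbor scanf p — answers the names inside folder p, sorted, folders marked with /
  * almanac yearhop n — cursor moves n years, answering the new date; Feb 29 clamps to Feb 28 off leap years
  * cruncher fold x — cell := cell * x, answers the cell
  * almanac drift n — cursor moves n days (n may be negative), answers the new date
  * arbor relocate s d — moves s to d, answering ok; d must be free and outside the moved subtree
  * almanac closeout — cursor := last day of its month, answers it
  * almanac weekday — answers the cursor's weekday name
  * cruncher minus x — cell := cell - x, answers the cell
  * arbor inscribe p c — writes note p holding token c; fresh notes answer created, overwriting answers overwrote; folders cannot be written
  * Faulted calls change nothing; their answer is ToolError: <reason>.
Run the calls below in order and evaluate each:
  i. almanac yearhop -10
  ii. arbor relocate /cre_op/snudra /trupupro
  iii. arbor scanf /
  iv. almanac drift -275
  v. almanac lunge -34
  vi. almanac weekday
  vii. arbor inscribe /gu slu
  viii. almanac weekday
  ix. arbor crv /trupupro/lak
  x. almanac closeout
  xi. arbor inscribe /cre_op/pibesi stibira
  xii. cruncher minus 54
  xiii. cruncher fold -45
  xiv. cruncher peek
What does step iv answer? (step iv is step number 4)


> almanac yearhop n='-10'
  2068-08-24
> arbor relocate s='/cre_op/snudra' d='/trupupro'
  ok
> arbor scanf p='/'
  [cre_op/, trupupro/]
> almanac drift n='-275'
  2067-11-23
> almanac lunge n='-34'
  2065-01-23
> almanac weekday
  Friday
> arbor inscribe p='/gu' c='slu'
  created
> almanac weekday
  Friday
> arbor crv p='/trupupro/lak'
  ok
> almanac closeout
  2065-01-31
> arbor inscribe p='/cre_op/pibesi' c='stibira'
  overwrote
> cruncher minus x='54'
  -54
> cruncher fold x='-45'
  2430
> cruncher peek
  2430

Answer: 2067-11-23


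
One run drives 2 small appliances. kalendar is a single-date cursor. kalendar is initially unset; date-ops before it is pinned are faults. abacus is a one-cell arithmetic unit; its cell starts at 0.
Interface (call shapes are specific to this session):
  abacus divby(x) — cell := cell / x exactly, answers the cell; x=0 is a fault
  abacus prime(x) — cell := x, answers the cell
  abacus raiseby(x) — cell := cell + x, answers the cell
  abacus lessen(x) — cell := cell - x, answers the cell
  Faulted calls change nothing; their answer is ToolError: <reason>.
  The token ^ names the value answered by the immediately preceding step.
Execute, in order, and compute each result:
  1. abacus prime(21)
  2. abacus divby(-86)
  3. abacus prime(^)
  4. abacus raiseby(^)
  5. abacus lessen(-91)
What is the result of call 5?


·→ abacus prime(x='21')
·← 21
·→ abacus divby(x='-86')
·← -21/86
·→ abacus prime(x='^')
·← -21/86
·→ abacus raiseby(x='^')
·← -21/43
·→ abacus lessen(x='-91')
·← 3892/43

Answer: 3892/43


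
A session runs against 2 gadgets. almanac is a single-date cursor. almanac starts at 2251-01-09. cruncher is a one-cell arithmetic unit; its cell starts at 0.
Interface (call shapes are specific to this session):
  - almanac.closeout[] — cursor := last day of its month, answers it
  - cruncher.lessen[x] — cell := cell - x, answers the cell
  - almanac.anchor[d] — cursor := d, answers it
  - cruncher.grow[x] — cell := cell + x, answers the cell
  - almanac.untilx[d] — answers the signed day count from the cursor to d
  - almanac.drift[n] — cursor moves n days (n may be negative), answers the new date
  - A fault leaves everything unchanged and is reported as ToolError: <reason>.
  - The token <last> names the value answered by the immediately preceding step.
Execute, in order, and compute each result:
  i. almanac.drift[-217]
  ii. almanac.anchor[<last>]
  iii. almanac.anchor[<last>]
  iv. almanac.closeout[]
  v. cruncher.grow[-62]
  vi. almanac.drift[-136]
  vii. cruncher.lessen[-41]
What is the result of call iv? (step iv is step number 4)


I call drift passing n=-217: 2250-06-06.
Now I run anchor passing d=<last>, and see 2250-06-06.
I try anchor passing d=<last>, and see 2250-06-06.
I use closeout(), → 2250-06-30.
Then grow passing x=-62, and get -62.
I call drift passing n=-136, — result: 2250-02-14.
I call lessen passing x=-41, yielding -21.

Answer: 2250-06-30
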